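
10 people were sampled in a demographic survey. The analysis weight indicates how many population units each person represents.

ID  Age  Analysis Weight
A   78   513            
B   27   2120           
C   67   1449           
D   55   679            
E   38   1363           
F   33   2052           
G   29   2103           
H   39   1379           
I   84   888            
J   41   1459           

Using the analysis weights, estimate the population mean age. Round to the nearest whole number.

43

Weighted sum = 78×513 + 27×2120 + 67×1449 + 55×679 + 38×1363 + 33×2052 + 29×2103 + 39×1379 + 84×888 + 41×1459
  = 40014 + 57240 + 97083 + 37345 + 51794 + 67716 + 60987 + 53781 + 74592 + 59819 = 600371
Sum of weights = 14005
Weighted mean = 600371 / 14005 = 42.868333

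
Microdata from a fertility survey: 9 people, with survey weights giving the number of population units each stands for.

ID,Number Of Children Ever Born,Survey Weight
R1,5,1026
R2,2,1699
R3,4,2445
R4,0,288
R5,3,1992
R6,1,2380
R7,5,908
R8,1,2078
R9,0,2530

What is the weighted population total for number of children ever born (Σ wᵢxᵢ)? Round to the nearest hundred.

33300

Weighted total = 5×1026 + 2×1699 + 4×2445 + 0×288 + 3×1992 + 1×2380 + 5×908 + 1×2078 + 0×2530
  = 5130 + 3398 + 9780 + 0 + 5976 + 2380 + 4540 + 2078 + 0 = 33282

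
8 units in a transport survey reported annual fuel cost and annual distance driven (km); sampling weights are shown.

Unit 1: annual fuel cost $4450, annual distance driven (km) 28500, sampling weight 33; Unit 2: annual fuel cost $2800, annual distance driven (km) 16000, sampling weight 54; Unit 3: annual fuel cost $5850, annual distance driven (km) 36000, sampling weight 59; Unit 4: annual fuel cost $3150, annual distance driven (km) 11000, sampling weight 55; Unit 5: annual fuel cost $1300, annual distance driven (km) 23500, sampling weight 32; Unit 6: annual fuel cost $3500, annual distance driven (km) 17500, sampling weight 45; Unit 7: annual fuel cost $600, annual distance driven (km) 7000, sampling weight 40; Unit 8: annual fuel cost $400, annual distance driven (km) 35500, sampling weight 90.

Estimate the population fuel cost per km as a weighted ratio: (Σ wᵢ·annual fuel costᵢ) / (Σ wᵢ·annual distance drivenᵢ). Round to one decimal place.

Σ wᵢ·y = 4450×33 + 2800×54 + 5850×59 + 3150×55 + 1300×32 + 3500×45 + 600×40 + 400×90
  = 146850 + 151200 + 345150 + 173250 + 41600 + 157500 + 24000 + 36000 = 1075550
Σ wᵢ·x = 28500×33 + 16000×54 + 36000×59 + 11000×55 + 23500×32 + 17500×45 + 7000×40 + 35500×90
  = 9548000
Ratio = 1075550 / 9548000 = 0.11264663

0.1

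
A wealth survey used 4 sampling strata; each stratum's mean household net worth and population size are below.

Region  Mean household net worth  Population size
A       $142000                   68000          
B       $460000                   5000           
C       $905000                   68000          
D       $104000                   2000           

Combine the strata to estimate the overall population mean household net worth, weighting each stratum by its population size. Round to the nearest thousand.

Σ Nₕ·x̄ₕ = 142000×68000 + 460000×5000 + 905000×68000 + 104000×2000
  = 9656000000 + 2300000000 + 61540000000 + 208000000 = 73704000000
Σ Nₕ = 68000 + 5000 + 68000 + 2000 = 143000
Overall mean = 73704000000 / 143000 = 515412.59

515000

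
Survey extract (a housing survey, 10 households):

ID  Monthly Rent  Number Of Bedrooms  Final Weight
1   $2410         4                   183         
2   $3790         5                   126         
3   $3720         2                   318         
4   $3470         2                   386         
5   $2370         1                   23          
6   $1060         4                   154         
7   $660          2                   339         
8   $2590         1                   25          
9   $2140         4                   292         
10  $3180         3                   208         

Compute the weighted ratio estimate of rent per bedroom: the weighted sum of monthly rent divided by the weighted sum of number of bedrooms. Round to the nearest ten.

Σ wᵢ·y = 2410×183 + 3790×126 + 3720×318 + 3470×386 + 2370×23 + 1060×154 + 660×339 + 2590×25 + 2140×292 + 3180×208
  = 5233510
Σ wᵢ·x = 4×183 + 5×126 + 2×318 + 2×386 + 1×23 + 4×154 + 2×339 + 1×25 + 4×292 + 3×208
  = 732 + 630 + 636 + 772 + 23 + 616 + 678 + 25 + 1168 + 624 = 5904
Ratio = 5233510 / 5904 = 886.43462

890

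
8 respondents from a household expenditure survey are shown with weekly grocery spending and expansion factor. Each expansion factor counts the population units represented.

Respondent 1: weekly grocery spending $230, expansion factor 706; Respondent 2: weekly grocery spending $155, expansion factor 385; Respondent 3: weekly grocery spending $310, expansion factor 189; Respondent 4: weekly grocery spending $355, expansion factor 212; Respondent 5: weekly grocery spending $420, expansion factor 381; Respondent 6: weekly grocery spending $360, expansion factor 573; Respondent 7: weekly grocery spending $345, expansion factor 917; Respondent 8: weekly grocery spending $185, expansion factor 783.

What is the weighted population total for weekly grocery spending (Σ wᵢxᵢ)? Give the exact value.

1183425

Weighted total = 230×706 + 155×385 + 310×189 + 355×212 + 420×381 + 360×573 + 345×917 + 185×783
  = 1183425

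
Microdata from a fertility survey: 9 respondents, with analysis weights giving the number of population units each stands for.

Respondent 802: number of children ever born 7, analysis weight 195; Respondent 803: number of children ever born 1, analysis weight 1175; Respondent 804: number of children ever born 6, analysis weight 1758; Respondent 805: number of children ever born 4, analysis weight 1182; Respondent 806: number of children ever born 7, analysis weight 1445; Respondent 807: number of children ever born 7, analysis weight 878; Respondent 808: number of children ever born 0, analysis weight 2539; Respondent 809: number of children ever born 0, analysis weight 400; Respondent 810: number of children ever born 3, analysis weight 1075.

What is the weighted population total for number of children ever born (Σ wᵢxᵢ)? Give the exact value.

37302

Weighted total = 7×195 + 1×1175 + 6×1758 + 4×1182 + 7×1445 + 7×878 + 0×2539 + 0×400 + 3×1075
  = 1365 + 1175 + 10548 + 4728 + 10115 + 6146 + 0 + 0 + 3225 = 37302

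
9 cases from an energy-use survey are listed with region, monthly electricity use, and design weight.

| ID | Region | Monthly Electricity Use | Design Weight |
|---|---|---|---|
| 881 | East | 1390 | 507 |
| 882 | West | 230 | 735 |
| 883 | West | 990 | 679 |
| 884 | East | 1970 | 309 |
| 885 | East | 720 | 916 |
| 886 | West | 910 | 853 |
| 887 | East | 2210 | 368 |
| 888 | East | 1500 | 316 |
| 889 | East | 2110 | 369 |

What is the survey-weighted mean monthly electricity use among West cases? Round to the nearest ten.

710

West rows: 882, 883, 886
Weighted sum = 230×735 + 990×679 + 910×853
  = 169050 + 672210 + 776230 = 1617490
Sum of weights = 735 + 679 + 853 = 2267
Weighted mean = 1617490 / 2267 = 713.4936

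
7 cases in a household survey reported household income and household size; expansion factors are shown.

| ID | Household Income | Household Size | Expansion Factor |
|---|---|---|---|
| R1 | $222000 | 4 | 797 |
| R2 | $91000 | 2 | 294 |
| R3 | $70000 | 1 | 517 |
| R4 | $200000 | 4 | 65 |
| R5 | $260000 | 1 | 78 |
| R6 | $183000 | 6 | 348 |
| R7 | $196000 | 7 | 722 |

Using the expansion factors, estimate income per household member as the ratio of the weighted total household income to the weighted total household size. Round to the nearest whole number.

Σ wᵢ·y = 222000×797 + 91000×294 + 70000×517 + 200000×65 + 260000×78 + 183000×348 + 196000×722
  = 176934000 + 26754000 + 36190000 + 13000000 + 20280000 + 63684000 + 141512000 = 478354000
Σ wᵢ·x = 4×797 + 2×294 + 1×517 + 4×65 + 1×78 + 6×348 + 7×722
  = 3188 + 588 + 517 + 260 + 78 + 2088 + 5054 = 11773
Ratio = 478354000 / 11773 = 40631.445

40631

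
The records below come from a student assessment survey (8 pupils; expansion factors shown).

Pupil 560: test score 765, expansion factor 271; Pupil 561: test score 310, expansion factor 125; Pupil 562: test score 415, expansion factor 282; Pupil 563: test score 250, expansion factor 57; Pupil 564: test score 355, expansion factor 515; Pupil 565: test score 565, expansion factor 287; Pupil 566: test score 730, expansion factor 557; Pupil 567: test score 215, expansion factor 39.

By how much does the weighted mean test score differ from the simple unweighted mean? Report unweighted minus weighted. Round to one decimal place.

Unweighted sum = 765 + 310 + 415 + 250 + 355 + 565 + 730 + 215 = 3605
Unweighted mean = 3605 / 8 = 450.625
Weighted sum = 765×271 + 310×125 + 415×282 + 250×57 + 355×515 + 565×287 + 730×557 + 215×39
  = 207315 + 38750 + 117030 + 14250 + 182825 + 162155 + 406610 + 8385 = 1137320
Sum of weights = 271 + 125 + 282 + 57 + 515 + 287 + 557 + 39 = 2133
Weighted mean = 1137320 / 2133 = 533.20206
Difference (unweighted minus weighted) = -82.577063

-82.6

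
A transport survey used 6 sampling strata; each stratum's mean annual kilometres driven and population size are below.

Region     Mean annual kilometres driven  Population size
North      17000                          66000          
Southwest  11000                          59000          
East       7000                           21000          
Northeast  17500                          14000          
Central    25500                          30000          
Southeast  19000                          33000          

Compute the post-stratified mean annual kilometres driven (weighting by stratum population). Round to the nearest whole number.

Σ Nₕ·x̄ₕ = 17000×66000 + 11000×59000 + 7000×21000 + 17500×14000 + 25500×30000 + 19000×33000
  = 1122000000 + 649000000 + 147000000 + 245000000 + 765000000 + 627000000 = 3555000000
Σ Nₕ = 66000 + 59000 + 21000 + 14000 + 30000 + 33000 = 223000
Overall mean = 3555000000 / 223000 = 15941.704

15942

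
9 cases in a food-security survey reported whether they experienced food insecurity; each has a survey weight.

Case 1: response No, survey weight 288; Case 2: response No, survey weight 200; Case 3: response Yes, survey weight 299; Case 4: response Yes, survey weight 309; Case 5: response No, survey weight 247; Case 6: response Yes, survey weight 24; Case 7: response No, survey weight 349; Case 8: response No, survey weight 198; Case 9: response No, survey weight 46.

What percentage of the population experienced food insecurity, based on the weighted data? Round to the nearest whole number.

Sum of weights for 'Yes' = 299 + 309 + 24 = 632
Total weight = 288 + 200 + 299 + 309 + 247 + 24 + 349 + 198 + 46 = 1960
Weighted proportion = 632 / 1960 = 0.32244898 → 32.244898%

32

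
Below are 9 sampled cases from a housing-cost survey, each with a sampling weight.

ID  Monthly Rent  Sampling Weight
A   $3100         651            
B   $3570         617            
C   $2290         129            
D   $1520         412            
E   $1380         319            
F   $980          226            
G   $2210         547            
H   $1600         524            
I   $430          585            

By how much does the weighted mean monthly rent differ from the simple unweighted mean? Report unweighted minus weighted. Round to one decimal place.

Unweighted sum = 3100 + 3570 + 2290 + 1520 + 1380 + 980 + 2210 + 1600 + 430 = 17080
Unweighted mean = 17080 / 9 = 1897.7778
Weighted sum = 3100×651 + 3570×617 + 2290×129 + 1520×412 + 1380×319 + 980×226 + 2210×547 + 1600×524 + 430×585
  = 2018100 + 2202690 + 295410 + 626240 + 440220 + 221480 + 1208870 + 838400 + 251550 = 8102960
Sum of weights = 651 + 617 + 129 + 412 + 319 + 226 + 547 + 524 + 585 = 4010
Weighted mean = 8102960 / 4010 = 2020.6883
Difference (unweighted minus weighted) = -122.9105

-122.9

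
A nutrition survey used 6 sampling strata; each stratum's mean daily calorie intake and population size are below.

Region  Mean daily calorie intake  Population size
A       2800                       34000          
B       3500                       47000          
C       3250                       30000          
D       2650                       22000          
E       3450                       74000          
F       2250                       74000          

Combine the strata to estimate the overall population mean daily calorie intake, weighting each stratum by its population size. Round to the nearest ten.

2980

Σ Nₕ·x̄ₕ = 2800×34000 + 3500×47000 + 3250×30000 + 2650×22000 + 3450×74000 + 2250×74000
  = 95200000 + 164500000 + 97500000 + 58300000 + 255300000 + 166500000 = 837300000
Σ Nₕ = 281000
Overall mean = 837300000 / 281000 = 2979.7153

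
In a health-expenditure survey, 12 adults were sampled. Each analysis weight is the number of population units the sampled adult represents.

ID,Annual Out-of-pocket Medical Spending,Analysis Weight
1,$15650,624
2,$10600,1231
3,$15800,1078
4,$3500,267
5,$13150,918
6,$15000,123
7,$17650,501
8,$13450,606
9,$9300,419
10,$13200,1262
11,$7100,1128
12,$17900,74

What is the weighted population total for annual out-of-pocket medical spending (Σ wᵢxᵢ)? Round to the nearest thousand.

101580000

Weighted total = 15650×624 + 10600×1231 + 15800×1078 + 3500×267 + 13150×918 + 15000×123 + 17650×501 + 13450×606 + 9300×419 + 13200×1262 + 7100×1128 + 17900×74
  = 9765600 + 13048600 + 17032400 + 934500 + 12071700 + 1845000 + 8842650 + 8150700 + 3896700 + 16658400 + 8008800 + 1324600 = 101579650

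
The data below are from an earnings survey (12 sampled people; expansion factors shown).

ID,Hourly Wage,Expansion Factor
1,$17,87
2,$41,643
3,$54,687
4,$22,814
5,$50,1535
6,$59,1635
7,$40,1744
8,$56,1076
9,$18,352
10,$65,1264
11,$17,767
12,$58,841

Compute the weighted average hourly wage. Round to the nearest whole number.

47

Weighted sum = 536392
Sum of weights = 87 + 643 + 687 + 814 + 1535 + 1635 + 1744 + 1076 + 352 + 1264 + 767 + 841 = 11445
Weighted mean = 536392 / 11445 = 46.866929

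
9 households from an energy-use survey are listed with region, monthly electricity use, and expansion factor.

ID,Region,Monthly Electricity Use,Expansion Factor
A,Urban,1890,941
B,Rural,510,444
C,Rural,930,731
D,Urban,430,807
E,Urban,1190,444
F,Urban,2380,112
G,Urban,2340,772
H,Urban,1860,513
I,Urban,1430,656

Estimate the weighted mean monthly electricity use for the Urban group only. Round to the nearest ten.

1560

Urban rows: A, D, E, F, G, H, I
Weighted sum = 1890×941 + 430×807 + 1190×444 + 2380×112 + 2340×772 + 1860×513 + 1430×656
  = 1778490 + 347010 + 528360 + 266560 + 1806480 + 954180 + 938080 = 6619160
Sum of weights = 941 + 807 + 444 + 112 + 772 + 513 + 656 = 4245
Weighted mean = 6619160 / 4245 = 1559.2839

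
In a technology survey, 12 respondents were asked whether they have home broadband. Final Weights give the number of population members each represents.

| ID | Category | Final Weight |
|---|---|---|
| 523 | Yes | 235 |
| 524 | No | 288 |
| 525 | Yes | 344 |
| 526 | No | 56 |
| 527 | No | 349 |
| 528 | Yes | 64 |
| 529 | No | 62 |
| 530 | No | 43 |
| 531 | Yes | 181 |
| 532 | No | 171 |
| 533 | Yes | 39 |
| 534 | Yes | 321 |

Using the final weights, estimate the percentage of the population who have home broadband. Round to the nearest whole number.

Sum of weights for 'Yes' = 235 + 344 + 64 + 181 + 39 + 321 = 1184
Total weight = 235 + 288 + 344 + 56 + 349 + 64 + 62 + 43 + 181 + 171 + 39 + 321 = 2153
Weighted proportion = 1184 / 2153 = 0.54993033 → 54.993033%

55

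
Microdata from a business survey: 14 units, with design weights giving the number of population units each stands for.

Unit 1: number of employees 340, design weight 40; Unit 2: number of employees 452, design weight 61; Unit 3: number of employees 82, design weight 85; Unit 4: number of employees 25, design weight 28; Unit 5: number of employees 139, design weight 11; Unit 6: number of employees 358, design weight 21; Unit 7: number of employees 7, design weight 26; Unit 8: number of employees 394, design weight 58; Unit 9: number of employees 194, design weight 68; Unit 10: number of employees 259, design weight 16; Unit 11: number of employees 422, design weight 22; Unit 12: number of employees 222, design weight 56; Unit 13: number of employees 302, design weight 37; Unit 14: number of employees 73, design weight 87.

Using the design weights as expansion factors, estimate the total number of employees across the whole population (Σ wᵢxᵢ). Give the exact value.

137500

Weighted total = 137500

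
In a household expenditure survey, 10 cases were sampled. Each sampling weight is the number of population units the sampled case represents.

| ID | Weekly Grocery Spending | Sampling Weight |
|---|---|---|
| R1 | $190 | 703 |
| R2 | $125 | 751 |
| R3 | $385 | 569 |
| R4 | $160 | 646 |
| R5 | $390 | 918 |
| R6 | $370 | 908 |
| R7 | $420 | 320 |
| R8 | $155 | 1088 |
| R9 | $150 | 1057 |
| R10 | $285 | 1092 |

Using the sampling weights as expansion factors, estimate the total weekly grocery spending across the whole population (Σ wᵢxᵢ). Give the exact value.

Weighted total = 190×703 + 125×751 + 385×569 + 160×646 + 390×918 + 370×908 + 420×320 + 155×1088 + 150×1057 + 285×1092
  = 133570 + 93875 + 219065 + 103360 + 358020 + 335960 + 134400 + 168640 + 158550 + 311220 = 2016660

2016660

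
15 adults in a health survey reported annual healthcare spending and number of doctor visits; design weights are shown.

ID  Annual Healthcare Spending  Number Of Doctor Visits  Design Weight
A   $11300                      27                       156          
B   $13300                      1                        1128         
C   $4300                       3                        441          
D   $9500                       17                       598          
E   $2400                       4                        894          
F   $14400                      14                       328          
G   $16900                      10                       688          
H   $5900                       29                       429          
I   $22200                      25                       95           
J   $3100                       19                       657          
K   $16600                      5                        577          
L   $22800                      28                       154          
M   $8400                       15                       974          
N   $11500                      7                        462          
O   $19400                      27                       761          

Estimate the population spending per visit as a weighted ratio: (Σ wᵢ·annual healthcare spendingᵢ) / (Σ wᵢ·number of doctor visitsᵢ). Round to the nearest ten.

Σ wᵢ·y = 90862700
Σ wᵢ·x = 104764
Ratio = 90862700 / 104764 = 867.30843

870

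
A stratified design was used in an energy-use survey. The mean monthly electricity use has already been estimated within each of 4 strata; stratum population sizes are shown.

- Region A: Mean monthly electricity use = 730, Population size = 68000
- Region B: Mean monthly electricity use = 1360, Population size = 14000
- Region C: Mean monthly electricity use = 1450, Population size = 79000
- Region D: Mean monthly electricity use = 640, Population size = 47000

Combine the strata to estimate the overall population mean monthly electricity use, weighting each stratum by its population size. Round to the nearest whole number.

Σ Nₕ·x̄ₕ = 213310000
Σ Nₕ = 68000 + 14000 + 79000 + 47000 = 208000
Overall mean = 213310000 / 208000 = 1025.5288

1026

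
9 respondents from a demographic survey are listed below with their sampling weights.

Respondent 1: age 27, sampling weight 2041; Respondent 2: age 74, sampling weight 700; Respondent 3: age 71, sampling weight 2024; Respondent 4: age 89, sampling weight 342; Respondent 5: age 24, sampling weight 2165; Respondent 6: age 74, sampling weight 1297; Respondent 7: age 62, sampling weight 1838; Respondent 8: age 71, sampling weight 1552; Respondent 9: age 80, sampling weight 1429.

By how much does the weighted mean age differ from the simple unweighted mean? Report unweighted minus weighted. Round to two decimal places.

6.23

Unweighted sum = 27 + 74 + 71 + 89 + 24 + 74 + 62 + 71 + 80 = 572
Unweighted mean = 572 / 9 = 63.555556
Weighted sum = 27×2041 + 74×700 + 71×2024 + 89×342 + 24×2165 + 74×1297 + 62×1838 + 71×1552 + 80×1429
  = 767455
Sum of weights = 2041 + 700 + 2024 + 342 + 2165 + 1297 + 1838 + 1552 + 1429 = 13388
Weighted mean = 767455 / 13388 = 57.324096
Difference (unweighted minus weighted) = 6.2314593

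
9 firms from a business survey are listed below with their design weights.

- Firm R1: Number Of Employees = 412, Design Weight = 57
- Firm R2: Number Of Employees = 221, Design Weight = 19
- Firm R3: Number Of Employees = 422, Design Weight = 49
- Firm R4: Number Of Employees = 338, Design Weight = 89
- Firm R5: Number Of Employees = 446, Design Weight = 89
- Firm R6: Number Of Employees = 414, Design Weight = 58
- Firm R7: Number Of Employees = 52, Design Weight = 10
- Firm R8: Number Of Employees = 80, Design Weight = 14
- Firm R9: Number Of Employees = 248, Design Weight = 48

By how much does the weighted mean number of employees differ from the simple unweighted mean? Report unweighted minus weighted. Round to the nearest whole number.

-67

Unweighted sum = 412 + 221 + 422 + 338 + 446 + 414 + 52 + 80 + 248 = 2633
Unweighted mean = 2633 / 9 = 292.55556
Weighted sum = 412×57 + 221×19 + 422×49 + 338×89 + 446×89 + 414×58 + 52×10 + 80×14 + 248×48
  = 23484 + 4199 + 20678 + 30082 + 39694 + 24012 + 520 + 1120 + 11904 = 155693
Sum of weights = 57 + 19 + 49 + 89 + 89 + 58 + 10 + 14 + 48 = 433
Weighted mean = 155693 / 433 = 359.56813
Difference (unweighted minus weighted) = -67.012574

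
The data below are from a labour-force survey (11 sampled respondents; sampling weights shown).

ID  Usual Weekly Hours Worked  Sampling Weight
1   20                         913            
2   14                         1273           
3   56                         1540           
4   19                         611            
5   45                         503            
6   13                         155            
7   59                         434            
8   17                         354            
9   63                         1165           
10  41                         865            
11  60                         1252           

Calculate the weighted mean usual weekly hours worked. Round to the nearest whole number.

Weighted sum = 20×913 + 14×1273 + 56×1540 + 19×611 + 45×503 + 13×155 + 59×434 + 17×354 + 63×1165 + 41×865 + 60×1252
  = 374185
Sum of weights = 913 + 1273 + 1540 + 611 + 503 + 155 + 434 + 354 + 1165 + 865 + 1252 = 9065
Weighted mean = 374185 / 9065 = 41.277992

41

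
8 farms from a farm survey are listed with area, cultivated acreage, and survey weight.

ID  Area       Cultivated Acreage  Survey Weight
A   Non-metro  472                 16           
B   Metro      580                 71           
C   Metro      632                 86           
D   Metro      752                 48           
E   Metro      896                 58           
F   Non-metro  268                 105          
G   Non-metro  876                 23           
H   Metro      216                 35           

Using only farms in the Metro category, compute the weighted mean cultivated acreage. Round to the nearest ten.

Metro rows: B, C, D, E, H
Weighted sum = 580×71 + 632×86 + 752×48 + 896×58 + 216×35
  = 41180 + 54352 + 36096 + 51968 + 7560 = 191156
Sum of weights = 71 + 86 + 48 + 58 + 35 = 298
Weighted mean = 191156 / 298 = 641.46309

640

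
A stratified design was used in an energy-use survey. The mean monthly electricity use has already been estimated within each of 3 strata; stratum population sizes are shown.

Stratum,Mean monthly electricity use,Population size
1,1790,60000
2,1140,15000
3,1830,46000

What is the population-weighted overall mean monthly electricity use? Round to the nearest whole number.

Σ Nₕ·x̄ₕ = 1790×60000 + 1140×15000 + 1830×46000
  = 208680000
Σ Nₕ = 60000 + 15000 + 46000 = 121000
Overall mean = 208680000 / 121000 = 1724.6281

1725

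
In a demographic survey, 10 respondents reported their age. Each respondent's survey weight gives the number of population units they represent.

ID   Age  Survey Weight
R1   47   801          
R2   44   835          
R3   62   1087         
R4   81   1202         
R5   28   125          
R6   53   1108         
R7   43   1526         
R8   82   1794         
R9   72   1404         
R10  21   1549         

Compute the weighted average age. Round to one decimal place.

Weighted sum = 47×801 + 44×835 + 62×1087 + 81×1202 + 28×125 + 53×1108 + 43×1526 + 82×1794 + 72×1404 + 21×1549
  = 37647 + 36740 + 67394 + 97362 + 3500 + 58724 + 65618 + 147108 + 101088 + 32529 = 647710
Sum of weights = 801 + 835 + 1087 + 1202 + 125 + 1108 + 1526 + 1794 + 1404 + 1549 = 11431
Weighted mean = 647710 / 11431 = 56.662584

56.7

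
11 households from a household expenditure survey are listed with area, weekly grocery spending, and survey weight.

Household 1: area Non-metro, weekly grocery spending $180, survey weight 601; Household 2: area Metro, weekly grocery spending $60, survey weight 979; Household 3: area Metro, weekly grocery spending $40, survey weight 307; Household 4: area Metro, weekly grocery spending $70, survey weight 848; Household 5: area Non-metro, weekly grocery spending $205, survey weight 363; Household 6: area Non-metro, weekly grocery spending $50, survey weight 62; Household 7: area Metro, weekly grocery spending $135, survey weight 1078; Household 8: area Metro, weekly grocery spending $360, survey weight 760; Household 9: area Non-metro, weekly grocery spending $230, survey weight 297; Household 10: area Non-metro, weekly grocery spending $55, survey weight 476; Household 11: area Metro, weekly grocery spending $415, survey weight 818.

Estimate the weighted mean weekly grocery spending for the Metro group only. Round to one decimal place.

Metro rows: 2, 3, 4, 7, 8, 11
Weighted sum = 60×979 + 40×307 + 70×848 + 135×1078 + 360×760 + 415×818
  = 58740 + 12280 + 59360 + 145530 + 273600 + 339470 = 888980
Sum of weights = 979 + 307 + 848 + 1078 + 760 + 818 = 4790
Weighted mean = 888980 / 4790 = 185.59081

185.6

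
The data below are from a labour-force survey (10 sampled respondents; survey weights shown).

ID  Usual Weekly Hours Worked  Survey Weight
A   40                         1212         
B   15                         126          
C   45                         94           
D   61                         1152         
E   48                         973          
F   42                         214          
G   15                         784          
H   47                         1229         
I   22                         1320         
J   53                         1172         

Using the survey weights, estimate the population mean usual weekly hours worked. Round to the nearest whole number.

41

Weighted sum = 40×1212 + 15×126 + 45×94 + 61×1152 + 48×973 + 42×214 + 15×784 + 47×1229 + 22×1320 + 53×1172
  = 48480 + 1890 + 4230 + 70272 + 46704 + 8988 + 11760 + 57763 + 29040 + 62116 = 341243
Sum of weights = 1212 + 126 + 94 + 1152 + 973 + 214 + 784 + 1229 + 1320 + 1172 = 8276
Weighted mean = 341243 / 8276 = 41.232842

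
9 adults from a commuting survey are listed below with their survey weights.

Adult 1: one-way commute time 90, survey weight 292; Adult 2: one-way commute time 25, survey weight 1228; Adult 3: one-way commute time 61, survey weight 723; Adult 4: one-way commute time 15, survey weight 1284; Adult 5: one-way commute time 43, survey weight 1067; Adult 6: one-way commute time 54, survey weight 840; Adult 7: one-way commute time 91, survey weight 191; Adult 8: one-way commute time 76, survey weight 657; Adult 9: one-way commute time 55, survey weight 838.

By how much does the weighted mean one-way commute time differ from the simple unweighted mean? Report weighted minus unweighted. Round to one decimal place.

Unweighted sum = 90 + 25 + 61 + 15 + 43 + 54 + 91 + 76 + 55 = 510
Unweighted mean = 510 / 9 = 56.666667
Weighted sum = 324987
Sum of weights = 7120
Weighted mean = 324987 / 7120 = 45.644242
Difference (weighted minus unweighted) = -11.022425

-11.0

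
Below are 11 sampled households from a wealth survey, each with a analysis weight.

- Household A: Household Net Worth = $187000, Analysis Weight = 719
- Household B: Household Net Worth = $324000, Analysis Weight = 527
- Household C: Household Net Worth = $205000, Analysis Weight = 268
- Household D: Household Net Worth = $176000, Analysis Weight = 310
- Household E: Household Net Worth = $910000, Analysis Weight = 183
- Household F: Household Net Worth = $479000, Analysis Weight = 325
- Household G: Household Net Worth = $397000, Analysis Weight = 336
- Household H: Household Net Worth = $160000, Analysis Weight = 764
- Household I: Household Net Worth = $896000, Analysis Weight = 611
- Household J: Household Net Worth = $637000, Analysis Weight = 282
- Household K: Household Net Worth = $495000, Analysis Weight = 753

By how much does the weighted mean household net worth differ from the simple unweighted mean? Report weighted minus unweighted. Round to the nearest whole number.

-30319

Unweighted sum = 4866000
Unweighted mean = 4866000 / 11 = 442363.64
Weighted sum = 187000×719 + 324000×527 + 205000×268 + 176000×310 + 910000×183 + 479000×325 + 397000×336 + 160000×764 + 896000×611 + 637000×282 + 495000×753
  = 134453000 + 170748000 + 54940000 + 54560000 + 166530000 + 155675000 + 133392000 + 122240000 + 547456000 + 179634000 + 372735000 = 2092363000
Sum of weights = 719 + 527 + 268 + 310 + 183 + 325 + 336 + 764 + 611 + 282 + 753 = 5078
Weighted mean = 2092363000 / 5078 = 412044.7
Difference (weighted minus unweighted) = -30318.934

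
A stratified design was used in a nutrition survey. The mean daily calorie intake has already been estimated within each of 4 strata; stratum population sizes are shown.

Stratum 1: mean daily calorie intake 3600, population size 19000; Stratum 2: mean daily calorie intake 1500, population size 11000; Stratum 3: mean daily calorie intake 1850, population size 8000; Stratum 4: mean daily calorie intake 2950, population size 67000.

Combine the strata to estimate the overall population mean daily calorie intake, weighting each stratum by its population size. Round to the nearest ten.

2830

Σ Nₕ·x̄ₕ = 3600×19000 + 1500×11000 + 1850×8000 + 2950×67000
  = 68400000 + 16500000 + 14800000 + 197650000 = 297350000
Σ Nₕ = 105000
Overall mean = 297350000 / 105000 = 2831.9048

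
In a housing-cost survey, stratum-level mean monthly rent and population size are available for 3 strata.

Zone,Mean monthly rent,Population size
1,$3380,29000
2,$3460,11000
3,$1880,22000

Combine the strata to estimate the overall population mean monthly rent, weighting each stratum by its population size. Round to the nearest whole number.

2862

Σ Nₕ·x̄ₕ = 3380×29000 + 3460×11000 + 1880×22000
  = 98020000 + 38060000 + 41360000 = 177440000
Σ Nₕ = 62000
Overall mean = 177440000 / 62000 = 2861.9355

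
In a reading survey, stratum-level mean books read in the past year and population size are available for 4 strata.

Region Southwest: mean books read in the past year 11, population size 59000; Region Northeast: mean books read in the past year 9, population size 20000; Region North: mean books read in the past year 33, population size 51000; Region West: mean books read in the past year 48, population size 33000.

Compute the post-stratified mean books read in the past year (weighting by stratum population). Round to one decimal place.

Σ Nₕ·x̄ₕ = 11×59000 + 9×20000 + 33×51000 + 48×33000
  = 649000 + 180000 + 1683000 + 1584000 = 4096000
Σ Nₕ = 59000 + 20000 + 51000 + 33000 = 163000
Overall mean = 4096000 / 163000 = 25.128834

25.1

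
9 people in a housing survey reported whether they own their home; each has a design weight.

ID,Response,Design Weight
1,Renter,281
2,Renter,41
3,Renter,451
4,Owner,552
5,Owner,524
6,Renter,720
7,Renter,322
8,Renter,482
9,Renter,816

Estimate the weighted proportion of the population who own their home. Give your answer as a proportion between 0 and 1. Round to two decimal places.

Sum of weights for 'Owner' = 552 + 524 = 1076
Total weight = 281 + 41 + 451 + 552 + 524 + 720 + 322 + 482 + 816 = 4189
Weighted proportion = 1076 / 4189 = 0.25686321

0.26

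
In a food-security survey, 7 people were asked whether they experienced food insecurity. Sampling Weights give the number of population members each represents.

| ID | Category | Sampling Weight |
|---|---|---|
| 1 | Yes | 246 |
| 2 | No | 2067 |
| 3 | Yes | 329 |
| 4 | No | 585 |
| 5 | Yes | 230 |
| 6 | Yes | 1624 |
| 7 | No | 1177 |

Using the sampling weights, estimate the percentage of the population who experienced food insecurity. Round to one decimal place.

38.8

Sum of weights for 'Yes' = 246 + 329 + 230 + 1624 = 2429
Total weight = 246 + 2067 + 329 + 585 + 230 + 1624 + 1177 = 6258
Weighted proportion = 2429 / 6258 = 0.38814318 → 38.814318%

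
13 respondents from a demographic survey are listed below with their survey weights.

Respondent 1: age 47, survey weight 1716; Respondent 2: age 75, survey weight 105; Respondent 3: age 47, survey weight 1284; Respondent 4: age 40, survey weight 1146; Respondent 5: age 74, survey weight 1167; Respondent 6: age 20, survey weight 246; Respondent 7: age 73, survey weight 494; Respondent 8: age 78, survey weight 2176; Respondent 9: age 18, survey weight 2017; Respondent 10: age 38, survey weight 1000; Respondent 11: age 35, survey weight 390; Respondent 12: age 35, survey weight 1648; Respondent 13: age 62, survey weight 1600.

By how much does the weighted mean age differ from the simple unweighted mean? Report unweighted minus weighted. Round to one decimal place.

0.2

Unweighted sum = 642
Unweighted mean = 642 / 13 = 49.384615
Weighted sum = 736619
Sum of weights = 14989
Weighted mean = 736619 / 14989 = 49.143972
Difference (unweighted minus weighted) = 0.24064314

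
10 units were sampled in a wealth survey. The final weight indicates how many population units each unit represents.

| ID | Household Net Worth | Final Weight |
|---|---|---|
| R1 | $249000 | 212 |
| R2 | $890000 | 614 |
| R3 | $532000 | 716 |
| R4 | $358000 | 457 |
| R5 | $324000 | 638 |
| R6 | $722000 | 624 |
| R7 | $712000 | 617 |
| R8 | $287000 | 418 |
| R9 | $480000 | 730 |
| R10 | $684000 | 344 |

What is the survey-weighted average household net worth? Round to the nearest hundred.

Weighted sum = 249000×212 + 890000×614 + 532000×716 + 358000×457 + 324000×638 + 722000×624 + 712000×617 + 287000×418 + 480000×730 + 684000×344
  = 52788000 + 546460000 + 380912000 + 163606000 + 206712000 + 450528000 + 439304000 + 119966000 + 350400000 + 235296000 = 2945972000
Sum of weights = 212 + 614 + 716 + 457 + 638 + 624 + 617 + 418 + 730 + 344 = 5370
Weighted mean = 2945972000 / 5370 = 548598.14

548600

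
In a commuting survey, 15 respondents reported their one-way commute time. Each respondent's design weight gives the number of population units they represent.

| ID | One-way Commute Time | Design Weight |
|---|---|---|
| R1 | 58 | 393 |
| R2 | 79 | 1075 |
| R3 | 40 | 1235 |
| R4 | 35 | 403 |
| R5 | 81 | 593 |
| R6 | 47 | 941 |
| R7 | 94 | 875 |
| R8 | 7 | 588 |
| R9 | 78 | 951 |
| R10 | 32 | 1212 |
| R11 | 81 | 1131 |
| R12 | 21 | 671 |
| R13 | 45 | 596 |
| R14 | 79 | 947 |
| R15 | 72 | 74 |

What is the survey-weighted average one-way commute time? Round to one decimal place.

Weighted sum = 675475
Sum of weights = 11685
Weighted mean = 675475 / 11685 = 57.807018

57.8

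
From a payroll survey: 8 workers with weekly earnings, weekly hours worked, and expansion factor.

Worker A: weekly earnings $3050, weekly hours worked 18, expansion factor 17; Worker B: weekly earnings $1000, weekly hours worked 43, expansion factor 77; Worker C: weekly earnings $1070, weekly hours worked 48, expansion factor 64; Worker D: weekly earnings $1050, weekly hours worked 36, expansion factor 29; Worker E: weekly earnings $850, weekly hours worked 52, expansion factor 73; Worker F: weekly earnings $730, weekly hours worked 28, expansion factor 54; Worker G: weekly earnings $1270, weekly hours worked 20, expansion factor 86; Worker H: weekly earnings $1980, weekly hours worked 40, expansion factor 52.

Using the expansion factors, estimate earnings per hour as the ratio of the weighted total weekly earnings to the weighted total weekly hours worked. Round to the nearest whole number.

Σ wᵢ·y = 3050×17 + 1000×77 + 1070×64 + 1050×29 + 850×73 + 730×54 + 1270×86 + 1980×52
  = 51850 + 77000 + 68480 + 30450 + 62050 + 39420 + 109220 + 102960 = 541430
Σ wᵢ·x = 18×17 + 43×77 + 48×64 + 36×29 + 52×73 + 28×54 + 20×86 + 40×52
  = 306 + 3311 + 3072 + 1044 + 3796 + 1512 + 1720 + 2080 = 16841
Ratio = 541430 / 16841 = 32.149516

32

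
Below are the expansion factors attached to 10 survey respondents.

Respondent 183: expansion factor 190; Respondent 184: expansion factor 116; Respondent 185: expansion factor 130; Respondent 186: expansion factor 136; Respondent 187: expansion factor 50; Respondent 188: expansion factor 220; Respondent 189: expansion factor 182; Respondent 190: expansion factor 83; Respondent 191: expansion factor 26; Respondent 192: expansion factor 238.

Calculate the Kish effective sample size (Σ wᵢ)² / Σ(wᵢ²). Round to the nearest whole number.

Σ wᵢ = 190 + 116 + 130 + 136 + 50 + 220 + 182 + 83 + 26 + 238 = 1371
Σ wᵢ² = 36100 + 13456 + 16900 + 18496 + 2500 + 48400 + 33124 + 6889 + 676 + 56644 = 233185
n_eff = 1371² / 233185 = 1879641 / 233185 = 8.0607286

8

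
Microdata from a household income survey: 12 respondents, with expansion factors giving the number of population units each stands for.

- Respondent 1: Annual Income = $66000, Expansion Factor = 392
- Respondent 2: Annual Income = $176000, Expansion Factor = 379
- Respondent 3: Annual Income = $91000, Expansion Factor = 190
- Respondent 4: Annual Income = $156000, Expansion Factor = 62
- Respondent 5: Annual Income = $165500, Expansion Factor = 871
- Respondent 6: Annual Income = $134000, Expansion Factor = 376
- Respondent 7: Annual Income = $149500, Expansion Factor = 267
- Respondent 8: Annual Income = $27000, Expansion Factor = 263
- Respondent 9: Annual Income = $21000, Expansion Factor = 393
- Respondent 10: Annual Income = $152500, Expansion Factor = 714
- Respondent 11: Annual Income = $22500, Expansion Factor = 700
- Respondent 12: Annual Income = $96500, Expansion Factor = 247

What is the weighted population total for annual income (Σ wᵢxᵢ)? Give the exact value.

Weighted total = 66000×392 + 176000×379 + 91000×190 + 156000×62 + 165500×871 + 134000×376 + 149500×267 + 27000×263 + 21000×393 + 152500×714 + 22500×700 + 96500×247
  = 25872000 + 66704000 + 17290000 + 9672000 + 144150500 + 50384000 + 39916500 + 7101000 + 8253000 + 108885000 + 15750000 + 23835500 = 517813500

517813500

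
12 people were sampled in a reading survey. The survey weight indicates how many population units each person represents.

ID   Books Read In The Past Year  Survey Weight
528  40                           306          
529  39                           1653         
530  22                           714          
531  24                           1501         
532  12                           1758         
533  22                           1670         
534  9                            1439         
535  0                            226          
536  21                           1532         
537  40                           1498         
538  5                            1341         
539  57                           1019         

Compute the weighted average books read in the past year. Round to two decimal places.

24.30

Weighted sum = 356106
Sum of weights = 306 + 1653 + 714 + 1501 + 1758 + 1670 + 1439 + 226 + 1532 + 1498 + 1341 + 1019 = 14657
Weighted mean = 356106 / 14657 = 24.295968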